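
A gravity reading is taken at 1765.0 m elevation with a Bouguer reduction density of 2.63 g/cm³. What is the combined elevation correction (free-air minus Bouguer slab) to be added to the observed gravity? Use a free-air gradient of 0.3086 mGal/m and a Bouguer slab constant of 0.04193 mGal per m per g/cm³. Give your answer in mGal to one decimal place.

350.0

Combined gradient = 0.3086 − 0.04193 × 2.63 = 0.1983241 mGal/m
Combined elevation correction = 0.1983241 × 1765.0 = 350.0 mGal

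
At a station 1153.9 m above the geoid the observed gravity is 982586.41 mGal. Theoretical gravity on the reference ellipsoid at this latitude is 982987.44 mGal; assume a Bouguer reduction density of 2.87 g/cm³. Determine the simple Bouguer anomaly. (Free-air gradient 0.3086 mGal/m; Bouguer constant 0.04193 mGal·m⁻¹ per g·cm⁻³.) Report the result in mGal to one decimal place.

-183.8

Free-air correction = 0.3086 × 1153.9 = 356.09 mGal
Free-air anomaly = 982586.41 − 982987.44 + (356.09) = -44.94 mGal
Bouguer slab correction = 0.04193 × 2.87 × 1153.9 = 138.86 mGal
Simple Bouguer anomaly = -44.94 − (138.86) = -183.80 mGal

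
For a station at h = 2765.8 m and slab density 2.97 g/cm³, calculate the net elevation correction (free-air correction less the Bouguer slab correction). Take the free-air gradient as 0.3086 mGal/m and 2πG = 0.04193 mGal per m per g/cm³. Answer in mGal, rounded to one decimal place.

Combined gradient = 0.3086 − 0.04193 × 2.97 = 0.1840679 mGal/m
Combined elevation correction = 0.1840679 × 2765.8 = 509.1 mGal

509.1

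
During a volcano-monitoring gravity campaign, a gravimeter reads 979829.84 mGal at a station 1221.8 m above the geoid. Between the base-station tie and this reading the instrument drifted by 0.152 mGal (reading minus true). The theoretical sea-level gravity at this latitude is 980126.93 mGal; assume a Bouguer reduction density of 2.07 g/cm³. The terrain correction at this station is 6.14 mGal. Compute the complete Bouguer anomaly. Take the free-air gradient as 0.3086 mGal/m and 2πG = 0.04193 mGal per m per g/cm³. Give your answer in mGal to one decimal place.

Drift-corrected reading = 979829.84 − (0.152) = 979829.688 mGal
Free-air correction = 0.3086 × 1221.8 = 377.05 mGal
Free-air anomaly = 979829.688 − 980126.93 + (377.05) = 79.808 mGal
Bouguer slab correction = 0.04193 × 2.07 × 1221.8 = 106.05 mGal
Simple Bouguer anomaly = 79.808 − (106.05) = -26.242 mGal
Complete Bouguer anomaly = -26.242 + 6.14 = -20.102 mGal

-20.1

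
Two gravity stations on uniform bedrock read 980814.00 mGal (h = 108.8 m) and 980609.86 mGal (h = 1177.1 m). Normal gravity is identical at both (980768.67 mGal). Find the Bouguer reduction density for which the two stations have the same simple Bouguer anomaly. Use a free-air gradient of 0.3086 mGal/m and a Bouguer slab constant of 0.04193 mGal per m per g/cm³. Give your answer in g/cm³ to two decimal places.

Δg_obs = 980609.86 − 980814.00 = -204.14 mGal over Δh = 1177.1 − 108.8 = 1068.3 m
Equal Bouguer anomalies ⇒ Δg_obs + (0.3086 − 0.04193ρ)·Δh = 0
0.3086 − 0.04193ρ = −Δg_obs/Δh = 0.19109
ρ = (0.3086 − 0.19109) / 0.04193 = 2.80 g/cm³

2.80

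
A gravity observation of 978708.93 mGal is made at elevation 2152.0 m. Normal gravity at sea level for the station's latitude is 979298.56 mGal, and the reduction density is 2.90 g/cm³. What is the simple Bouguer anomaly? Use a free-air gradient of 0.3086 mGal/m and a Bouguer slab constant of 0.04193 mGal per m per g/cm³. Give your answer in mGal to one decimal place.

Free-air correction = 0.3086 × 2152.0 = 664.11 mGal
Free-air anomaly = 978708.93 − 979298.56 + (664.11) = 74.48 mGal
Bouguer slab correction = 0.04193 × 2.90 × 2152.0 = 261.68 mGal
Simple Bouguer anomaly = 74.48 − (261.68) = -187.20 mGal

-187.2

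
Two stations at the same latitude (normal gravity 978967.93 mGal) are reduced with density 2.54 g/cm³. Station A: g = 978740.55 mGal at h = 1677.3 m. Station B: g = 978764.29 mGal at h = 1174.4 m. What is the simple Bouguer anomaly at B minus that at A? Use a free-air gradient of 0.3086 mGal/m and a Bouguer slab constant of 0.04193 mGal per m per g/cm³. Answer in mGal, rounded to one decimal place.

-77.9

Δg_SB(A) = 978740.55 − 978967.93 + 0.3086×1677.3 − 0.04193×2.54×1677.3 = 111.60 mGal
Δg_SB(B) = 978764.29 − 978967.93 + 0.3086×1174.4 − 0.04193×2.54×1174.4 = 33.70 mGal
Difference = 33.70 − (111.60) = -77.90 mGal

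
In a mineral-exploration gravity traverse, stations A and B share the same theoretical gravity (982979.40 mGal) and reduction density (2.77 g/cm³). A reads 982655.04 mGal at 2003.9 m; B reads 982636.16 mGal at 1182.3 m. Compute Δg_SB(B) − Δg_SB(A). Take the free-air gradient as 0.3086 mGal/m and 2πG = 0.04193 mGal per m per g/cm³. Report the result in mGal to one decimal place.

-177.0

Δg_SB(A) = 982655.04 − 982979.40 + 0.3086×2003.9 − 0.04193×2.77×2003.9 = 61.30 mGal
Δg_SB(B) = 982636.16 − 982979.40 + 0.3086×1182.3 − 0.04193×2.77×1182.3 = -115.70 mGal
Difference = -115.70 − (61.30) = -177.00 mGal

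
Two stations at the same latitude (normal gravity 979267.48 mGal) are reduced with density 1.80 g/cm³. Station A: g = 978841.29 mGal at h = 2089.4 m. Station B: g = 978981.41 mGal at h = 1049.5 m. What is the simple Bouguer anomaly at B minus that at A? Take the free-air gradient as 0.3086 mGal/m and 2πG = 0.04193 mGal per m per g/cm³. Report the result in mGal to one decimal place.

-102.3

Δg_SB(A) = 978841.29 − 979267.48 + 0.3086×2089.4 − 0.04193×1.80×2089.4 = 60.90 mGal
Δg_SB(B) = 978981.41 − 979267.48 + 0.3086×1049.5 − 0.04193×1.80×1049.5 = -41.40 mGal
Difference = -41.40 − (60.90) = -102.30 mGal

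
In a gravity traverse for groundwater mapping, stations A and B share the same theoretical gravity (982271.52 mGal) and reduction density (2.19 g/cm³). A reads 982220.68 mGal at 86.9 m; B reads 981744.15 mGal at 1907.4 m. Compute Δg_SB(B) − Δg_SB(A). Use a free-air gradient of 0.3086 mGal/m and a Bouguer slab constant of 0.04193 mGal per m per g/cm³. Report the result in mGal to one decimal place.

-81.9

Δg_SB(A) = 982220.68 − 982271.52 + 0.3086×86.9 − 0.04193×2.19×86.9 = -32.00 mGal
Δg_SB(B) = 981744.15 − 982271.52 + 0.3086×1907.4 − 0.04193×2.19×1907.4 = -113.90 mGal
Difference = -113.90 − (-32.00) = -81.90 mGal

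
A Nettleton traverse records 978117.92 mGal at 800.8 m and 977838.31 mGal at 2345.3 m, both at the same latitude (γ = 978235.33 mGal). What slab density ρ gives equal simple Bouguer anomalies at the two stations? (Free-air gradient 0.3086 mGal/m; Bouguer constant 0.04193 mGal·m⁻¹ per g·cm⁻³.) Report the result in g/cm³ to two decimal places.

3.04

Δg_obs = 977838.31 − 978117.92 = -279.61 mGal over Δh = 2345.3 − 800.8 = 1544.5 m
Equal Bouguer anomalies ⇒ Δg_obs + (0.3086 − 0.04193ρ)·Δh = 0
0.3086 − 0.04193ρ = −Δg_obs/Δh = 0.18104
ρ = (0.3086 − 0.18104) / 0.04193 = 3.04 g/cm³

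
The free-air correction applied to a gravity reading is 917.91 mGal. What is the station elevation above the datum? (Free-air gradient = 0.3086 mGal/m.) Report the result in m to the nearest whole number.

2974

h = 917.91 / 0.3086 = 2974.43 m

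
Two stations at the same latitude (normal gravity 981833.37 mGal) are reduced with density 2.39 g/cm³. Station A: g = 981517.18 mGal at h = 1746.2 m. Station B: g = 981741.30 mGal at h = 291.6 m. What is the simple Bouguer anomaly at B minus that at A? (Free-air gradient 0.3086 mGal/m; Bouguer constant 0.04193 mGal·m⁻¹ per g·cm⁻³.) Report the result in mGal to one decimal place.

Δg_SB(A) = 981517.18 − 981833.37 + 0.3086×1746.2 − 0.04193×2.39×1746.2 = 47.70 mGal
Δg_SB(B) = 981741.30 − 981833.37 + 0.3086×291.6 − 0.04193×2.39×291.6 = -31.30 mGal
Difference = -31.30 − (47.70) = -79.00 mGal

-79.0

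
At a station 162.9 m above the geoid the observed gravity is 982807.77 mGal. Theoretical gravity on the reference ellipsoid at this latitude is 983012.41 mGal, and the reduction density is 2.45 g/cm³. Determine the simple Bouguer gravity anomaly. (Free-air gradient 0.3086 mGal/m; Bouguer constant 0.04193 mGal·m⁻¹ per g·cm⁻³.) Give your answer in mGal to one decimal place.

-171.1

Free-air correction = 0.3086 × 162.9 = 50.27 mGal
Free-air anomaly = 982807.77 − 983012.41 + (50.27) = -154.37 mGal
Bouguer slab correction = 0.04193 × 2.45 × 162.9 = 16.73 mGal
Simple Bouguer anomaly = -154.37 − (16.73) = -171.10 mGal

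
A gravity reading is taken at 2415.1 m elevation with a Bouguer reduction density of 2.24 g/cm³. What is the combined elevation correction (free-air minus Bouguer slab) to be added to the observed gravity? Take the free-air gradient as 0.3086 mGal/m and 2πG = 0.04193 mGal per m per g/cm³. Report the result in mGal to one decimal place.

518.5

Combined gradient = 0.3086 − 0.04193 × 2.24 = 0.2146768 mGal/m
Combined elevation correction = 0.2146768 × 2415.1 = 518.5 mGal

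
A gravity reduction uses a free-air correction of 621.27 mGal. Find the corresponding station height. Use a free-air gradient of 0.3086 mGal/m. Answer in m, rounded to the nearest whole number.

h = 621.27 / 0.3086 = 2013.19 m

2013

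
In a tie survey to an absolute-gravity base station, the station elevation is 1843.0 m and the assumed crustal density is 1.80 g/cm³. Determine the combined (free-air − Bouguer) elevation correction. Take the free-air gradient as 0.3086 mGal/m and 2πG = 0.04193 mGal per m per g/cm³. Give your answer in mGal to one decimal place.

429.7

Combined gradient = 0.3086 − 0.04193 × 1.80 = 0.2331260 mGal/m
Combined elevation correction = 0.2331260 × 1843.0 = 429.7 mGal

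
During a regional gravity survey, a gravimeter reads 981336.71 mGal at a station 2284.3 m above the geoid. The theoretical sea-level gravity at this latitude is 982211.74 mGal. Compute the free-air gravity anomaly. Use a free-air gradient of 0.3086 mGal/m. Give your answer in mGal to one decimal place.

Free-air correction = 0.3086 × 2284.3 = 704.93 mGal
Free-air anomaly = 981336.71 − 982211.74 + (704.93) = -170.10 mGal

-170.1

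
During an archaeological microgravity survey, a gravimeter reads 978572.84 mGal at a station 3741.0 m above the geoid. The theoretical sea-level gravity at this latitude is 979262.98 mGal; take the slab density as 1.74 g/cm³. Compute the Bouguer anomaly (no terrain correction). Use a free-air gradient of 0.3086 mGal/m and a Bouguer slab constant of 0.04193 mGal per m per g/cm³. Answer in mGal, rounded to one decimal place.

Free-air correction = 0.3086 × 3741.0 = 1154.47 mGal
Free-air anomaly = 978572.84 − 979262.98 + (1154.47) = 464.33 mGal
Bouguer slab correction = 0.04193 × 1.74 × 3741.0 = 272.94 mGal
Simple Bouguer anomaly = 464.33 − (272.94) = 191.39 mGal

191.4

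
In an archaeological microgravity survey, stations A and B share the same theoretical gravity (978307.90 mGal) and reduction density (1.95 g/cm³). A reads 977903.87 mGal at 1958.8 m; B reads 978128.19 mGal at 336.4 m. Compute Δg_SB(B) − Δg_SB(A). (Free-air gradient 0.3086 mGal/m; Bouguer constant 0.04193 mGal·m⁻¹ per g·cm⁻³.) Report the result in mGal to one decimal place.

-143.7

Δg_SB(A) = 977903.87 − 978307.90 + 0.3086×1958.8 − 0.04193×1.95×1958.8 = 40.30 mGal
Δg_SB(B) = 978128.19 − 978307.90 + 0.3086×336.4 − 0.04193×1.95×336.4 = -103.40 mGal
Difference = -103.40 − (40.30) = -143.70 mGal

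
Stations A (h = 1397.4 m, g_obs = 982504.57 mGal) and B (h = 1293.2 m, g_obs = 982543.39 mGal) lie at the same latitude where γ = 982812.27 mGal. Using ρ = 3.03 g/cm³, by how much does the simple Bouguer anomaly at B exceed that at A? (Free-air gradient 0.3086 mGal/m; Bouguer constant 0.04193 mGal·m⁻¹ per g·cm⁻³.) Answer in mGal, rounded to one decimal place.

19.9

Δg_SB(A) = 982504.57 − 982812.27 + 0.3086×1397.4 − 0.04193×3.03×1397.4 = -54.00 mGal
Δg_SB(B) = 982543.39 − 982812.27 + 0.3086×1293.2 − 0.04193×3.03×1293.2 = -34.10 mGal
Difference = -34.10 − (-54.00) = 19.90 mGal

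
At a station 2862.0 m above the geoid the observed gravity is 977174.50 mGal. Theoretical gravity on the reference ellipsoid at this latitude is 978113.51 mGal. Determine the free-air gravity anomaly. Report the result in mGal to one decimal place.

Free-air correction = 0.3086 × 2862.0 = 883.21 mGal
Free-air anomaly = 977174.50 − 978113.51 + (883.21) = -55.80 mGal

-55.8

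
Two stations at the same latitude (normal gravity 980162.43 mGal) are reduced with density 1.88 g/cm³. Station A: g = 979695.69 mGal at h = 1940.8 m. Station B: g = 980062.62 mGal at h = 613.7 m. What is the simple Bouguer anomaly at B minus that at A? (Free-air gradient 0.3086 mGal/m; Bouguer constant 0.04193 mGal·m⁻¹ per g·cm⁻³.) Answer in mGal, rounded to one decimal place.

62.0

Δg_SB(A) = 979695.69 − 980162.43 + 0.3086×1940.8 − 0.04193×1.88×1940.8 = -20.80 mGal
Δg_SB(B) = 980062.62 − 980162.43 + 0.3086×613.7 − 0.04193×1.88×613.7 = 41.20 mGal
Difference = 41.20 − (-20.80) = 62.00 mGal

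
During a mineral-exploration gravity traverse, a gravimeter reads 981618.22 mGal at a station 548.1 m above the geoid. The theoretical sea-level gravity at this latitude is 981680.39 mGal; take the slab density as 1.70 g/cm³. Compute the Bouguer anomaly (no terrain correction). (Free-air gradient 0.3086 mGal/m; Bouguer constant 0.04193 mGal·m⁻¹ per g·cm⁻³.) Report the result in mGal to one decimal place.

Free-air correction = 0.3086 × 548.1 = 169.14 mGal
Free-air anomaly = 981618.22 − 981680.39 + (169.14) = 106.97 mGal
Bouguer slab correction = 0.04193 × 1.70 × 548.1 = 39.07 mGal
Simple Bouguer anomaly = 106.97 − (39.07) = 67.90 mGal

67.9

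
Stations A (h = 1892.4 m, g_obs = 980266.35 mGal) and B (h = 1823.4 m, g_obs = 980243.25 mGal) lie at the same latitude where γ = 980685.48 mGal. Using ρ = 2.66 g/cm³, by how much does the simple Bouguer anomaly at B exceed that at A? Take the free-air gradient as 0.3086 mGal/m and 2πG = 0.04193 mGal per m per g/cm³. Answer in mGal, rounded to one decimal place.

Δg_SB(A) = 980266.35 − 980685.48 + 0.3086×1892.4 − 0.04193×2.66×1892.4 = -46.20 mGal
Δg_SB(B) = 980243.25 − 980685.48 + 0.3086×1823.4 − 0.04193×2.66×1823.4 = -82.90 mGal
Difference = -82.90 − (-46.20) = -36.70 mGal

-36.7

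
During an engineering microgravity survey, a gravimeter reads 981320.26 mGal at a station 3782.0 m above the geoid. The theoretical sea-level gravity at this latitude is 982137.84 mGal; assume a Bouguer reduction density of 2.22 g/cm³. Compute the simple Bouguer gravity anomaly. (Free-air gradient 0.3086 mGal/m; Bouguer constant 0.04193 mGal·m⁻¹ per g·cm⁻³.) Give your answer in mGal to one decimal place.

Free-air correction = 0.3086 × 3782.0 = 1167.13 mGal
Free-air anomaly = 981320.26 − 982137.84 + (1167.13) = 349.55 mGal
Bouguer slab correction = 0.04193 × 2.22 × 3782.0 = 352.05 mGal
Simple Bouguer anomaly = 349.55 − (352.05) = -2.50 mGal

-2.5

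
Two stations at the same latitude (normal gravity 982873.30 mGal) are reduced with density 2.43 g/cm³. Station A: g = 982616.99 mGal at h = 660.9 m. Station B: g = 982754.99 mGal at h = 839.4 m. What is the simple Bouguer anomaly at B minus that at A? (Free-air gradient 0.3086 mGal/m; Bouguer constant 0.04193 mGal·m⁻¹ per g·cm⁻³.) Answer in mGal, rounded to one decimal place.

Δg_SB(A) = 982616.99 − 982873.30 + 0.3086×660.9 − 0.04193×2.43×660.9 = -119.70 mGal
Δg_SB(B) = 982754.99 − 982873.30 + 0.3086×839.4 − 0.04193×2.43×839.4 = 55.20 mGal
Difference = 55.20 − (-119.70) = 174.90 mGal

174.9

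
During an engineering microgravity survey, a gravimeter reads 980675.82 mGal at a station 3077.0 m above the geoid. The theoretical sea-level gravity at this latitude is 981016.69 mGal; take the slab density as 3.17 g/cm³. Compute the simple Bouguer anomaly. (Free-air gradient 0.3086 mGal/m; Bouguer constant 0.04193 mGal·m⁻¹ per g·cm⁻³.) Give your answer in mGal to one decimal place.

Free-air correction = 0.3086 × 3077.0 = 949.56 mGal
Free-air anomaly = 980675.82 − 981016.69 + (949.56) = 608.69 mGal
Bouguer slab correction = 0.04193 × 3.17 × 3077.0 = 408.99 mGal
Simple Bouguer anomaly = 608.69 − (408.99) = 199.70 mGal

199.7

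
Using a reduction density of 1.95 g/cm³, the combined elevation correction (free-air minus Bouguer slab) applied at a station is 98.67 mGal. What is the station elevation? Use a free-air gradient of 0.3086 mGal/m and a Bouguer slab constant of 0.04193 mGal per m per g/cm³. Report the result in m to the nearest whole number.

Combined gradient = 0.3086 − 0.04193 × 1.95 = 0.2268365 mGal/m
h = 98.67 / 0.2268365 = 434.98 m

435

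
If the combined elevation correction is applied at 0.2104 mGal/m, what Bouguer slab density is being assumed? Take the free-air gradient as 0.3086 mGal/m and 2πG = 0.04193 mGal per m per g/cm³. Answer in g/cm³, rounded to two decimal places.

0.2104 = 0.3086 − 0.04193 × ρ
ρ = (0.3086 − 0.2104) / 0.04193 = 2.34 g/cm³

2.34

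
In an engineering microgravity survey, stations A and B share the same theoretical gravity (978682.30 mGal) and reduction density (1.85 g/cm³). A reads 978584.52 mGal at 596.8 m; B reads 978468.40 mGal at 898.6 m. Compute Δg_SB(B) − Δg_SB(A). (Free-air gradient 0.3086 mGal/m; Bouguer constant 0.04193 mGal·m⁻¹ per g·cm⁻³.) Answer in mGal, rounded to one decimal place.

-46.4

Δg_SB(A) = 978584.52 − 978682.30 + 0.3086×596.8 − 0.04193×1.85×596.8 = 40.10 mGal
Δg_SB(B) = 978468.40 − 978682.30 + 0.3086×898.6 − 0.04193×1.85×898.6 = -6.30 mGal
Difference = -6.30 − (40.10) = -46.40 mGal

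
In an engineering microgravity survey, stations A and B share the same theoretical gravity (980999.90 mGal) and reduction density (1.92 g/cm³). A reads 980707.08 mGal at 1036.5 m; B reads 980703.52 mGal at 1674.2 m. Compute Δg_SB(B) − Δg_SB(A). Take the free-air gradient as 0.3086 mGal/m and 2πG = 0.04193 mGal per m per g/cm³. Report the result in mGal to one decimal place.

Δg_SB(A) = 980707.08 − 980999.90 + 0.3086×1036.5 − 0.04193×1.92×1036.5 = -56.40 mGal
Δg_SB(B) = 980703.52 − 980999.90 + 0.3086×1674.2 − 0.04193×1.92×1674.2 = 85.50 mGal
Difference = 85.50 − (-56.40) = 141.90 mGal

141.9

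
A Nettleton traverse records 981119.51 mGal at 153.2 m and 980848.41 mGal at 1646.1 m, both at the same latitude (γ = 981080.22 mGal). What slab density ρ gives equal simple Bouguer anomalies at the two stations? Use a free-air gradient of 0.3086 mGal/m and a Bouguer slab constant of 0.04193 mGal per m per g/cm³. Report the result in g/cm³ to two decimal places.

3.03

Δg_obs = 980848.41 − 981119.51 = -271.10 mGal over Δh = 1646.1 − 153.2 = 1492.9 m
Equal Bouguer anomalies ⇒ Δg_obs + (0.3086 − 0.04193ρ)·Δh = 0
0.3086 − 0.04193ρ = −Δg_obs/Δh = 0.18159
ρ = (0.3086 − 0.18159) / 0.04193 = 3.03 g/cm³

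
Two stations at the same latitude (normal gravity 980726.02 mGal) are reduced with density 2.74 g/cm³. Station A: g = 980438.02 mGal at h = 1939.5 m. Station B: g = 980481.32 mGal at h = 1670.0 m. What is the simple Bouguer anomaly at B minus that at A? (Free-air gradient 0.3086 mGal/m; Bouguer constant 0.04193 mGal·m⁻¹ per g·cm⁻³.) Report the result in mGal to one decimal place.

-8.9

Δg_SB(A) = 980438.02 − 980726.02 + 0.3086×1939.5 − 0.04193×2.74×1939.5 = 87.70 mGal
Δg_SB(B) = 980481.32 − 980726.02 + 0.3086×1670.0 − 0.04193×2.74×1670.0 = 78.80 mGal
Difference = 78.80 − (87.70) = -8.90 mGal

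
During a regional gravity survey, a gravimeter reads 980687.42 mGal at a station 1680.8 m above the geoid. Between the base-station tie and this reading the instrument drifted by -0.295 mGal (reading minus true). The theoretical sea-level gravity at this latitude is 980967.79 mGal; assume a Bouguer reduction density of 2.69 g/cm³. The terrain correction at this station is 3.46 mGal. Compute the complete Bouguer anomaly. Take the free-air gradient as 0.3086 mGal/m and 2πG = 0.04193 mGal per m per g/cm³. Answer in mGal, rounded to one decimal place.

52.5

Drift-corrected reading = 980687.42 − (-0.295) = 980687.715 mGal
Free-air correction = 0.3086 × 1680.8 = 518.69 mGal
Free-air anomaly = 980687.715 − 980967.79 + (518.69) = 238.615 mGal
Bouguer slab correction = 0.04193 × 2.69 × 1680.8 = 189.58 mGal
Simple Bouguer anomaly = 238.615 − (189.58) = 49.035 mGal
Complete Bouguer anomaly = 49.035 + 3.46 = 52.495 mGal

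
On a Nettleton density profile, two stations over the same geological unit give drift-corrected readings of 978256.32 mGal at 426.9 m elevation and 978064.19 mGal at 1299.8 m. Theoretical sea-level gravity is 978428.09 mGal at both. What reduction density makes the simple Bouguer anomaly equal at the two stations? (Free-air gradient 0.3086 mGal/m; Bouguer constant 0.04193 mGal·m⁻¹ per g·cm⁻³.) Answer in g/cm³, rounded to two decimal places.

2.11

Δg_obs = 978064.19 − 978256.32 = -192.13 mGal over Δh = 1299.8 − 426.9 = 872.9 m
Equal Bouguer anomalies ⇒ Δg_obs + (0.3086 − 0.04193ρ)·Δh = 0
0.3086 − 0.04193ρ = −Δg_obs/Δh = 0.22011
ρ = (0.3086 − 0.22011) / 0.04193 = 2.11 g/cm³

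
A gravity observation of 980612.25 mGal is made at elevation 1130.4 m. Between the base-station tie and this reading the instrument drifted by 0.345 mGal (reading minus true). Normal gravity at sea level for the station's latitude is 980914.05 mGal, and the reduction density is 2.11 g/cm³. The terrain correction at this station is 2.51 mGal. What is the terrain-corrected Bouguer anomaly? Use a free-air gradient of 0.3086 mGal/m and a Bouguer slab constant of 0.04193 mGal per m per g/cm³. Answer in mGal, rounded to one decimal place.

Drift-corrected reading = 980612.25 − (0.345) = 980611.905 mGal
Free-air correction = 0.3086 × 1130.4 = 348.84 mGal
Free-air anomaly = 980611.905 − 980914.05 + (348.84) = 46.695 mGal
Bouguer slab correction = 0.04193 × 2.11 × 1130.4 = 100.01 mGal
Simple Bouguer anomaly = 46.695 − (100.01) = -53.315 mGal
Complete Bouguer anomaly = -53.315 + 2.51 = -50.805 mGal

-50.8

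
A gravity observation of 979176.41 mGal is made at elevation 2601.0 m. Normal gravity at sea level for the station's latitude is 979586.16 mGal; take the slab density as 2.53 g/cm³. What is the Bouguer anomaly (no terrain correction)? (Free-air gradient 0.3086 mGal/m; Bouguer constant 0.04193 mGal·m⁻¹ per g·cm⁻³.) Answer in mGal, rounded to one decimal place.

Free-air correction = 0.3086 × 2601.0 = 802.67 mGal
Free-air anomaly = 979176.41 − 979586.16 + (802.67) = 392.92 mGal
Bouguer slab correction = 0.04193 × 2.53 × 2601.0 = 275.92 mGal
Simple Bouguer anomaly = 392.92 − (275.92) = 117.00 mGal

117.0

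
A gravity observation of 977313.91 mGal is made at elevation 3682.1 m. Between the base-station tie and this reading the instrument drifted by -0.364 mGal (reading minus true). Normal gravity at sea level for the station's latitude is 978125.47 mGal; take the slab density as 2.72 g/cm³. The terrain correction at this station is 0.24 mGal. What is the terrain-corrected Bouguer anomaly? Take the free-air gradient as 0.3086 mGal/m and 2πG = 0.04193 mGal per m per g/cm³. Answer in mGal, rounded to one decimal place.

Drift-corrected reading = 977313.91 − (-0.364) = 977314.274 mGal
Free-air correction = 0.3086 × 3682.1 = 1136.30 mGal
Free-air anomaly = 977314.274 − 978125.47 + (1136.30) = 325.104 mGal
Bouguer slab correction = 0.04193 × 2.72 × 3682.1 = 419.94 mGal
Simple Bouguer anomaly = 325.104 − (419.94) = -94.836 mGal
Complete Bouguer anomaly = -94.836 + 0.24 = -94.596 mGal

-94.6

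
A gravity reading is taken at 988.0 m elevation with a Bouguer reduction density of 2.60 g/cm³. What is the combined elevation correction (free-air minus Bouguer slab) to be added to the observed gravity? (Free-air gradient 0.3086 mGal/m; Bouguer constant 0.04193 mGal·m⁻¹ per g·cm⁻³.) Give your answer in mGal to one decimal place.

Combined gradient = 0.3086 − 0.04193 × 2.60 = 0.1995820 mGal/m
Combined elevation correction = 0.1995820 × 988.0 = 197.2 mGal

197.2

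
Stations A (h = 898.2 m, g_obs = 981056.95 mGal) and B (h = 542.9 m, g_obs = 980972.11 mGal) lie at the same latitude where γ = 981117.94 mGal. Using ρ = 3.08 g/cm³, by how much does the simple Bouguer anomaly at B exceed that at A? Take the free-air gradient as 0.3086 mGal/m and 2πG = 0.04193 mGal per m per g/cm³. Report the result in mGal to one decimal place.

-148.6

Δg_SB(A) = 981056.95 − 981117.94 + 0.3086×898.2 − 0.04193×3.08×898.2 = 100.20 mGal
Δg_SB(B) = 980972.11 − 981117.94 + 0.3086×542.9 − 0.04193×3.08×542.9 = -48.40 mGal
Difference = -48.40 − (100.20) = -148.60 mGal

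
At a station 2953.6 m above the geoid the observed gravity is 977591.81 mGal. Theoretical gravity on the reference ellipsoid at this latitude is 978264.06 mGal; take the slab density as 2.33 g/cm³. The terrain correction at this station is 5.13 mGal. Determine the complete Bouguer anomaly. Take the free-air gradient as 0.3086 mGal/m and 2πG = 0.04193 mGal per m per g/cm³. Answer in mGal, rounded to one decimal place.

Free-air correction = 0.3086 × 2953.6 = 911.48 mGal
Free-air anomaly = 977591.81 − 978264.06 + (911.48) = 239.23 mGal
Bouguer slab correction = 0.04193 × 2.33 × 2953.6 = 288.56 mGal
Simple Bouguer anomaly = 239.23 − (288.56) = -49.33 mGal
Complete Bouguer anomaly = -49.33 + 5.13 = -44.20 mGal

-44.2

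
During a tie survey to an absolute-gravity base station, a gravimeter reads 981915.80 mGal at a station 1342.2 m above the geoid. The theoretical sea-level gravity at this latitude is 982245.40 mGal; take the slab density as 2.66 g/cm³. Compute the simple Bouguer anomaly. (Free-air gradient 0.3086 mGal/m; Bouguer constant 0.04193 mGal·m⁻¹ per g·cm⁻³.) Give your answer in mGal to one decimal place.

Free-air correction = 0.3086 × 1342.2 = 414.20 mGal
Free-air anomaly = 981915.80 − 982245.40 + (414.20) = 84.60 mGal
Bouguer slab correction = 0.04193 × 2.66 × 1342.2 = 149.70 mGal
Simple Bouguer anomaly = 84.60 − (149.70) = -65.10 mGal

-65.1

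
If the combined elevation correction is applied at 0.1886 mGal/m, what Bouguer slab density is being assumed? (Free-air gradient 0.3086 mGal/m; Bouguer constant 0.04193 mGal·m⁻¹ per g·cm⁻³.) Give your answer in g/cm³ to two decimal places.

2.86

0.1886 = 0.3086 − 0.04193 × ρ
ρ = (0.3086 − 0.1886) / 0.04193 = 2.86 g/cm³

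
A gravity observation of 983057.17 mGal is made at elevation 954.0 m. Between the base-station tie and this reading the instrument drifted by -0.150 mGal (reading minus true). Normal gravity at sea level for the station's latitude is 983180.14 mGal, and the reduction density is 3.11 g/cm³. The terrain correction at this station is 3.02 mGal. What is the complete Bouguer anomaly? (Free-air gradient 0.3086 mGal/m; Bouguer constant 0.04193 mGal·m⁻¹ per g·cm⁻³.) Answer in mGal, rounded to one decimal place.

50.2

Drift-corrected reading = 983057.17 − (-0.150) = 983057.320 mGal
Free-air correction = 0.3086 × 954.0 = 294.40 mGal
Free-air anomaly = 983057.320 − 983180.14 + (294.40) = 171.580 mGal
Bouguer slab correction = 0.04193 × 3.11 × 954.0 = 124.40 mGal
Simple Bouguer anomaly = 171.580 − (124.40) = 47.180 mGal
Complete Bouguer anomaly = 47.180 + 3.02 = 50.200 mGal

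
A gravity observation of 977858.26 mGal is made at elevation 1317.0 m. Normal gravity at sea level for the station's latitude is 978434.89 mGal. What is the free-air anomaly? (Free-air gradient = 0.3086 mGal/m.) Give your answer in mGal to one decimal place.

Free-air correction = 0.3086 × 1317.0 = 406.43 mGal
Free-air anomaly = 977858.26 − 978434.89 + (406.43) = -170.20 mGal

-170.2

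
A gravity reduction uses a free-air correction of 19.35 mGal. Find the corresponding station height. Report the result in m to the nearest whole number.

h = 19.35 / 0.3086 = 62.70 m

63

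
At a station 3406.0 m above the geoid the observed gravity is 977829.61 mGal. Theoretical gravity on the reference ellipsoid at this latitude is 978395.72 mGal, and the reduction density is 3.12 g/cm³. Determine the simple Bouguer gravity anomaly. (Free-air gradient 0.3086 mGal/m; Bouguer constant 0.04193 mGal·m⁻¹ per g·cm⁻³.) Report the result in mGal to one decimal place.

Free-air correction = 0.3086 × 3406.0 = 1051.09 mGal
Free-air anomaly = 977829.61 − 978395.72 + (1051.09) = 484.98 mGal
Bouguer slab correction = 0.04193 × 3.12 × 3406.0 = 445.58 mGal
Simple Bouguer anomaly = 484.98 − (445.58) = 39.40 mGal

39.4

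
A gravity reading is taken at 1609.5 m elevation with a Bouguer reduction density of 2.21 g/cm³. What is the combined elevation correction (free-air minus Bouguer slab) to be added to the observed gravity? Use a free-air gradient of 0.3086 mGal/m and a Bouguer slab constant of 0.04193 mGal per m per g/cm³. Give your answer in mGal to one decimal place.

Combined gradient = 0.3086 − 0.04193 × 2.21 = 0.2159347 mGal/m
Combined elevation correction = 0.2159347 × 1609.5 = 347.5 mGal

347.5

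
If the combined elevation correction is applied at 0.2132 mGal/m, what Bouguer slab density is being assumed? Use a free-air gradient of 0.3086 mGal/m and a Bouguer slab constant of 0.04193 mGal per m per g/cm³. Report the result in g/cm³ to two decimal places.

2.28

0.2132 = 0.3086 − 0.04193 × ρ
ρ = (0.3086 − 0.2132) / 0.04193 = 2.28 g/cm³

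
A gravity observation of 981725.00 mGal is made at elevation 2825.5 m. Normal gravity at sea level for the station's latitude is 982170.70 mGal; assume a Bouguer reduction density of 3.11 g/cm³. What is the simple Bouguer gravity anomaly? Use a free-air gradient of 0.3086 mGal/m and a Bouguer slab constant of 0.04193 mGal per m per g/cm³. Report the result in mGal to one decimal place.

Free-air correction = 0.3086 × 2825.5 = 871.95 mGal
Free-air anomaly = 981725.00 − 982170.70 + (871.95) = 426.25 mGal
Bouguer slab correction = 0.04193 × 3.11 × 2825.5 = 368.45 mGal
Simple Bouguer anomaly = 426.25 − (368.45) = 57.80 mGal

57.8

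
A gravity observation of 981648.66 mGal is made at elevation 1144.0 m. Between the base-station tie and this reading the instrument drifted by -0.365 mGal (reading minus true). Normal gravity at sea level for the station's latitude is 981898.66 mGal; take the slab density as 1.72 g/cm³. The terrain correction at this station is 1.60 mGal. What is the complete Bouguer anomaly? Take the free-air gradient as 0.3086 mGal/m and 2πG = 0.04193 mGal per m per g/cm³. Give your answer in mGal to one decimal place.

Drift-corrected reading = 981648.66 − (-0.365) = 981649.025 mGal
Free-air correction = 0.3086 × 1144.0 = 353.04 mGal
Free-air anomaly = 981649.025 − 981898.66 + (353.04) = 103.405 mGal
Bouguer slab correction = 0.04193 × 1.72 × 1144.0 = 82.50 mGal
Simple Bouguer anomaly = 103.405 − (82.50) = 20.905 mGal
Complete Bouguer anomaly = 20.905 + 1.60 = 22.505 mGal

22.5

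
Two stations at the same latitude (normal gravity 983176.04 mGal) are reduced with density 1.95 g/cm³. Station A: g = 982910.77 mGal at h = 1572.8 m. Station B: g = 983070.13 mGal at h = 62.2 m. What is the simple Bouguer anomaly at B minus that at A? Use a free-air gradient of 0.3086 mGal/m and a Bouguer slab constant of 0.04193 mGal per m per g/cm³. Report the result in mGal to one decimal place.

Δg_SB(A) = 982910.77 − 983176.04 + 0.3086×1572.8 − 0.04193×1.95×1572.8 = 91.50 mGal
Δg_SB(B) = 983070.13 − 983176.04 + 0.3086×62.2 − 0.04193×1.95×62.2 = -91.80 mGal
Difference = -91.80 − (91.50) = -183.30 mGal

-183.3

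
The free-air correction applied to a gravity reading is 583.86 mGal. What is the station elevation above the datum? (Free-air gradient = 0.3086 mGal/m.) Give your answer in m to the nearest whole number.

h = 583.86 / 0.3086 = 1891.96 m

1892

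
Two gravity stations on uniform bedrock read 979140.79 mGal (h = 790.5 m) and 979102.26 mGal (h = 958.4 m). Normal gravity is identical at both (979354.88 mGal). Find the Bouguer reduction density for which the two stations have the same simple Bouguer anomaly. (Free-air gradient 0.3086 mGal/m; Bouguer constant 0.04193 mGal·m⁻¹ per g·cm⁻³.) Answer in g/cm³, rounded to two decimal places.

1.89

Δg_obs = 979102.26 − 979140.79 = -38.53 mGal over Δh = 958.4 − 790.5 = 167.9 m
Equal Bouguer anomalies ⇒ Δg_obs + (0.3086 − 0.04193ρ)·Δh = 0
0.3086 − 0.04193ρ = −Δg_obs/Δh = 0.22948
ρ = (0.3086 − 0.22948) / 0.04193 = 1.89 g/cm³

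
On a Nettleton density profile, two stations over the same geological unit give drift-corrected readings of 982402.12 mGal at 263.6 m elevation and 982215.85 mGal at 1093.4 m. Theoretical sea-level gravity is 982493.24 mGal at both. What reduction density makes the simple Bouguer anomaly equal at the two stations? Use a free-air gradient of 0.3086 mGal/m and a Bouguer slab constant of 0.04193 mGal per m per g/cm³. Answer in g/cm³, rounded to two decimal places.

Δg_obs = 982215.85 − 982402.12 = -186.27 mGal over Δh = 1093.4 − 263.6 = 829.8 m
Equal Bouguer anomalies ⇒ Δg_obs + (0.3086 − 0.04193ρ)·Δh = 0
0.3086 − 0.04193ρ = −Δg_obs/Δh = 0.22448
ρ = (0.3086 − 0.22448) / 0.04193 = 2.01 g/cm³

2.01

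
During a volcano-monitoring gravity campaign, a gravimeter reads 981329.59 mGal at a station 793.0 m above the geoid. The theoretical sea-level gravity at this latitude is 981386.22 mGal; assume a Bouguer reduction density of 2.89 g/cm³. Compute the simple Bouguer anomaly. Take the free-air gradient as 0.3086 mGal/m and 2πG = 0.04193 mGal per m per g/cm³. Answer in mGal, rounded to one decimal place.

92.0

Free-air correction = 0.3086 × 793.0 = 244.72 mGal
Free-air anomaly = 981329.59 − 981386.22 + (244.72) = 188.09 mGal
Bouguer slab correction = 0.04193 × 2.89 × 793.0 = 96.09 mGal
Simple Bouguer anomaly = 188.09 − (96.09) = 92.00 mGal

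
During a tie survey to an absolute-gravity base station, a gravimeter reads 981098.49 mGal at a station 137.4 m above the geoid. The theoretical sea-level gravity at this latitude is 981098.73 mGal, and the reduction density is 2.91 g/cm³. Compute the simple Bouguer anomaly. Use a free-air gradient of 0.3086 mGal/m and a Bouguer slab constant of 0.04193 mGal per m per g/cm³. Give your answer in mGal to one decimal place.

25.4

Free-air correction = 0.3086 × 137.4 = 42.40 mGal
Free-air anomaly = 981098.49 − 981098.73 + (42.40) = 42.16 mGal
Bouguer slab correction = 0.04193 × 2.91 × 137.4 = 16.77 mGal
Simple Bouguer anomaly = 42.16 − (16.77) = 25.39 mGal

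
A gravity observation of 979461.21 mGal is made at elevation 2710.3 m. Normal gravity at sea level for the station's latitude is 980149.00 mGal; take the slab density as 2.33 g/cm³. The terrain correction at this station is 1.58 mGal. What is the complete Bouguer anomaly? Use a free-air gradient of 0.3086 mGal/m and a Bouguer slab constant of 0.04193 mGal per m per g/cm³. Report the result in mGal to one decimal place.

Free-air correction = 0.3086 × 2710.3 = 836.40 mGal
Free-air anomaly = 979461.21 − 980149.00 + (836.40) = 148.61 mGal
Bouguer slab correction = 0.04193 × 2.33 × 2710.3 = 264.79 mGal
Simple Bouguer anomaly = 148.61 − (264.79) = -116.18 mGal
Complete Bouguer anomaly = -116.18 + 1.58 = -114.60 mGal

-114.6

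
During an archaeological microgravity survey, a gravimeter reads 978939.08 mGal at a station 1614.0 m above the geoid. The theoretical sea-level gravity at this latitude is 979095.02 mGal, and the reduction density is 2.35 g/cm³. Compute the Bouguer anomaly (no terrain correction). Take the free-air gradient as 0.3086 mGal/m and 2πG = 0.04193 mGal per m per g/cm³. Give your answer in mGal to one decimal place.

Free-air correction = 0.3086 × 1614.0 = 498.08 mGal
Free-air anomaly = 978939.08 − 979095.02 + (498.08) = 342.14 mGal
Bouguer slab correction = 0.04193 × 2.35 × 1614.0 = 159.04 mGal
Simple Bouguer anomaly = 342.14 − (159.04) = 183.10 mGal

183.1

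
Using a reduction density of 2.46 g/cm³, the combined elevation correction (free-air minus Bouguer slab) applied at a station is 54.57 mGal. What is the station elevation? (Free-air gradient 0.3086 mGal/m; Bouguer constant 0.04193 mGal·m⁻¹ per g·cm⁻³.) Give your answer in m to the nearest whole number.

266

Combined gradient = 0.3086 − 0.04193 × 2.46 = 0.2054522 mGal/m
h = 54.57 / 0.2054522 = 265.61 m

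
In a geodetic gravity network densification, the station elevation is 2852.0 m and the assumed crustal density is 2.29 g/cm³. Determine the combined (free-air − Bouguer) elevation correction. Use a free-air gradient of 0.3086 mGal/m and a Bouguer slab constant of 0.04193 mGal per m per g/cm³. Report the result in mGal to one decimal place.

Combined gradient = 0.3086 − 0.04193 × 2.29 = 0.2125803 mGal/m
Combined elevation correction = 0.2125803 × 2852.0 = 606.3 mGal

606.3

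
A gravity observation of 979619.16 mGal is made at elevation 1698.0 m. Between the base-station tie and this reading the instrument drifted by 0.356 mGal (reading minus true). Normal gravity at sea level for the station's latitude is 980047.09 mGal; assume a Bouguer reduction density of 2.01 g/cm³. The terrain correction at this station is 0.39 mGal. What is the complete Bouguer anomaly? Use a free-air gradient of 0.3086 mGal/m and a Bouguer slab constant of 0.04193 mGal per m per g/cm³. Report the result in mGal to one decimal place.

Drift-corrected reading = 979619.16 − (0.356) = 979618.804 mGal
Free-air correction = 0.3086 × 1698.0 = 524.00 mGal
Free-air anomaly = 979618.804 − 980047.09 + (524.00) = 95.714 mGal
Bouguer slab correction = 0.04193 × 2.01 × 1698.0 = 143.11 mGal
Simple Bouguer anomaly = 95.714 − (143.11) = -47.396 mGal
Complete Bouguer anomaly = -47.396 + 0.39 = -47.006 mGal

-47.0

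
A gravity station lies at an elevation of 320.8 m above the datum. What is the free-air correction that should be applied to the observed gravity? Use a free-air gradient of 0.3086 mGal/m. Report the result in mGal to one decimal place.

99.0

Free-air correction = 0.3086 × 320.8 = 99.0 mGal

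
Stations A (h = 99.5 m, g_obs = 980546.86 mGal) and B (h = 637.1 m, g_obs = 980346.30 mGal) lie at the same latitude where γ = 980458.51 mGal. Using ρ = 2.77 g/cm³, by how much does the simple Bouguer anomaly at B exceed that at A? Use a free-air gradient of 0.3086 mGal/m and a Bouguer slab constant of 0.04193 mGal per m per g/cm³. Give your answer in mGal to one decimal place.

Δg_SB(A) = 980546.86 − 980458.51 + 0.3086×99.5 − 0.04193×2.77×99.5 = 107.50 mGal
Δg_SB(B) = 980346.30 − 980458.51 + 0.3086×637.1 − 0.04193×2.77×637.1 = 10.40 mGal
Difference = 10.40 − (107.50) = -97.10 mGal

-97.1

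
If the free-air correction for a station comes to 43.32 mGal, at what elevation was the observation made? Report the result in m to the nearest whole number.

h = 43.32 / 0.3086 = 140.38 m

140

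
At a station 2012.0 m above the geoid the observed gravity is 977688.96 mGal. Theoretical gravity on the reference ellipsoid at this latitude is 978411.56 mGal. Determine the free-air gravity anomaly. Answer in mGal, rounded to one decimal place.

-101.7

Free-air correction = 0.3086 × 2012.0 = 620.90 mGal
Free-air anomaly = 977688.96 − 978411.56 + (620.90) = -101.70 mGal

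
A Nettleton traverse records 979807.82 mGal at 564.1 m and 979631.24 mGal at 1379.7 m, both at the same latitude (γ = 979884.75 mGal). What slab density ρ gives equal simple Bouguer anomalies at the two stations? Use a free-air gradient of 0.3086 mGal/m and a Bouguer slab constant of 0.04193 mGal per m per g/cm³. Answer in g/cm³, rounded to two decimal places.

Δg_obs = 979631.24 − 979807.82 = -176.58 mGal over Δh = 1379.7 − 564.1 = 815.6 m
Equal Bouguer anomalies ⇒ Δg_obs + (0.3086 − 0.04193ρ)·Δh = 0
0.3086 − 0.04193ρ = −Δg_obs/Δh = 0.21650
ρ = (0.3086 − 0.21650) / 0.04193 = 2.20 g/cm³

2.20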